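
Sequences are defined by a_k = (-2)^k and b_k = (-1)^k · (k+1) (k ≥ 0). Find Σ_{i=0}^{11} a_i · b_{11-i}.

Write out a_i and b_{11-i} for i = 0,…,11 and sum the products.
Σ = 1·(-12) − 2·11 + 4·(-10) − 8·9 + 16·(-8) − 32·7 + 64·(-6) − 128·5 + 256·(-4) − 512·3 + 1024·(-2) − 2048·1 = -8178.

-8178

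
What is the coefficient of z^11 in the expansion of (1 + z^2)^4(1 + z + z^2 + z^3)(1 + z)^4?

(1 + z^2)^4 has coefficients 1,0,4,0,6,0,4,0,1 for degrees 0…8.
(1 + z + z^2 + z^3) has coefficients 1,1,1,1,0,0,0,0,0,0,0,0 for degrees 0…11.
Finally multiplying by (1 + z)^4, the product of all factors after the first has coefficients 1,5,11,15,15,11,5,1,0,0,0,0 for degrees 0…11.
[z^11] = 1·0 + 4·0 + 6·1 + 4·11 + 1·15 = 65.

65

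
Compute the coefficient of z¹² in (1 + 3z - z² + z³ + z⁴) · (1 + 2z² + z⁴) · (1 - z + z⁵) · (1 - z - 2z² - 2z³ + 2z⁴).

(1 + 3z - z² + z³ + z⁴) has coefficients 1,3,-1,1,1 for degrees 0…4.
(1 + 2z² + z⁴) has coefficients 1,0,2,0,1,0,0,0,0,0,0,0,0 for degrees 0…12.
Multiplying by (1 - z + z⁵) gives running coefficients 1,-1,2,-2,1,0,0,2,0,1,0,0,0 for degrees 0…12.
Finally multiplying by (1 - z - 2z² - 2z³ + 2z⁴), the product of all factors after the first has coefficients 1,-2,1,-4,3,-3,6,-4,0,-3,-5,2,-2 for degrees 0…12.
[z¹²] = 1·(-2) + 3·2 − 1·(-5) + 1·(-3) + 1·0 = 6.

6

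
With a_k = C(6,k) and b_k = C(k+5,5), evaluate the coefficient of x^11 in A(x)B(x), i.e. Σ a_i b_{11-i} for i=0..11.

This is [x^11] in the product of the two ordinary generating functions.
Σ = 1·4368 + 6·3003 + 15·2002 + 20·1287 + 15·792 + 6·462 + 1·252 + 0·126 + 0·56 + 0·21 + 0·6 + 0·1 = 93060.

93060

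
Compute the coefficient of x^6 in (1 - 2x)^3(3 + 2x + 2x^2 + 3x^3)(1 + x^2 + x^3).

(1 - 2x)^3 has coefficients 1,-6,12,-8 for degrees 0…3.
(3 + 2x + 2x^2 + 3x^3) has coefficients 3,2,2,3,0,0,0 for degrees 0…6.
Finally multiplying by (1 + x^2 + x^3), the product of all factors after the first has coefficients 3,2,5,8,4,5,3 for degrees 0…6.
[x^6] = 1·3 − 6·5 + 12·4 − 8·8 = -43.

-43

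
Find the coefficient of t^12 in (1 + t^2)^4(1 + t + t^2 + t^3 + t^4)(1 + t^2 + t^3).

(1 + t^2)^4 has coefficients 1,0,4,0,6,0,4,0,1 for degrees 0…8.
(1 + t + t^2 + t^3 + t^4) has coefficients 1,1,1,1,1,0,0,0,0,0,0,0,0 for degrees 0…12.
Finally multiplying by (1 + t^2 + t^3), the product of all factors after the first has coefficients 1,1,2,3,3,2,2,1,0,0,0,0,0 for degrees 0…12.
[t^12] = 1·0 + 4·0 + 6·0 + 4·2 + 1·3 = 11.

11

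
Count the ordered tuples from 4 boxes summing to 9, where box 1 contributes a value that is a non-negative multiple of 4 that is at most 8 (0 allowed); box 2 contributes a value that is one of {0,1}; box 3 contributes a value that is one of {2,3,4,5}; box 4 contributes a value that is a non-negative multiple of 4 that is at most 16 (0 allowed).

The generating function for the choices is (1 + q⁴ + q⁸)·(1 + q)·(q² + q³ + q⁴ + q⁵)·(1 + q⁴ + q⁸ + q¹² + q¹⁶); the count is [q⁹].
(1 + q⁴ + q⁸) has coefficients 1,0,0,0,1,0,0,0,1 for degrees 0…8.
(1 + q) has coefficients 1,1,0,0,0,0,0,0,0,0 for degrees 0…9.
Multiplying by (q² + q³ + q⁴ + q⁵) gives running coefficients 0,0,1,2,2,2,1,0,0,0 for degrees 0…9.
Finally multiplying by (1 + q⁴ + q⁸ + q¹² + q¹⁶), the product of all factors after the first has coefficients 0,0,1,2,2,2,2,2,2,2 for degrees 0…9.
[q⁹] = 1·2 + 1·2 + 1·0 = 4.

4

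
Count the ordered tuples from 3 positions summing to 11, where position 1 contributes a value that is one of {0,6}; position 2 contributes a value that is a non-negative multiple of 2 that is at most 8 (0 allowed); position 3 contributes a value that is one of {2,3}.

The generating function for the choices is (1 + q^6)·(1 + q^2 + q^4 + q^6 + q^8)·(q^2 + q^3); the count is [q^11].
(1 + q^6) has coefficients 1,0,0,0,0,0,1 for degrees 0…6.
(1 + q^2 + q^4 + q^6 + q^8) has coefficients 1,0,1,0,1,0,1,0,1,0,0,0 for degrees 0…11.
Finally multiplying by (q^2 + q^3), the product of all factors after the first has coefficients 0,0,1,1,1,1,1,1,1,1,1,1 for degrees 0…11.
[q^11] = 1·1 + 1·1 = 2.

2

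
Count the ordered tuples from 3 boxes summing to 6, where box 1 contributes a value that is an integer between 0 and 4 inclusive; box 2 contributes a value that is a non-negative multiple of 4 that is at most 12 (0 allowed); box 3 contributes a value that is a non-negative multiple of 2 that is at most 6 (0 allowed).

5

The generating function for the choices is (1 + t + t^2 + t^3 + t^4)·(1 + t^4 + t^8 + t^12)·(1 + t^2 + t^4 + t^6); the count is [t^6].
(1 + t + t^2 + t^3 + t^4) has coefficients 1,1,1,1,1 for degrees 0…4.
(1 + t^4 + t^8 + t^12) has coefficients 1,0,0,0,1,0,0 for degrees 0…6.
Finally multiplying by (1 + t^2 + t^4 + t^6), the product of all factors after the first has coefficients 1,0,1,0,2,0,2 for degrees 0…6.
[t^6] = 1·2 + 1·0 + 1·2 + 1·0 + 1·1 = 5.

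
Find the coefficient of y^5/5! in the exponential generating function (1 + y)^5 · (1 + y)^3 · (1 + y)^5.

The EGF product rule gives c_5 = Σ_{k_1+k_2+k_3=5} C(5; k_1,k_2,k_3) · ∏ g_i(k_i), where (1+y)^5 gives the falling factorial (5)_k; (1+y)^3 gives the falling factorial (3)_k; (1+y)^5 gives the falling factorial (5)_k.
g_1(k) for k = 0…5: 1, 5, 20, 60, 120, 120.
g_2(k) for k = 0…5: 1, 3, 6, 6, 0, 0.
g_3(k) for k = 0…5: 1, 5, 20, 60, 120, 120.
First combine the last two factors: h(k) = Σ_j C(k,j)·g_2(j)·g_3(k−j) for k = 0…5: 1, 8, 56, 336, 1680, 6720.
c_5 = Σ_k C(5,k)·g_1(k)·h(5−k) = 1·1·6720 + 5·5·1680 + 10·20·336 + 10·60·56 + 5·120·8 + 1·120·1 = 6720 + 42000 + 67200 + 33600 + 4800 + 120 = 154440.

154440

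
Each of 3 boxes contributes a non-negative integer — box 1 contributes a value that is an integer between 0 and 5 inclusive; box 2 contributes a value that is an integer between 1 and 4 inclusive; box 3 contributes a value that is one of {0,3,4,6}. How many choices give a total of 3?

The generating function for the choices is (1 + z + z^2 + z^3 + z^4 + z^5)·(z + z^2 + z^3 + z^4)·(1 + z^3 + z^4 + z^6); the count is [z^3].
(1 + z + z^2 + z^3 + z^4 + z^5) has coefficients 1,1,1,1 for degrees 0…3.
(z + z^2 + z^3 + z^4) has coefficients 0,1,1,1 for degrees 0…3.
Finally multiplying by (1 + z^3 + z^4 + z^6), the product of all factors after the first has coefficients 0,1,1,1 for degrees 0…3.
[z^3] = 1·1 + 1·1 + 1·1 + 1·0 = 3.

3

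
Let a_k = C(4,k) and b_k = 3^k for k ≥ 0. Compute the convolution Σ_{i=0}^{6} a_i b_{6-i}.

2304

This is [x^6] in the product of the two ordinary generating functions.
Σ = 1·729 + 4·243 + 6·81 + 4·27 + 1·9 + 0·3 + 0·1 = 2304.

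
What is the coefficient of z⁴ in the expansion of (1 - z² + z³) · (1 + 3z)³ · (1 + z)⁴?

251

(1 - z² + z³) has coefficients 1,0,-1,1 for degrees 0…3.
(1 + 3z)³ has coefficients 1,9,27,27,0 for degrees 0…4.
Finally multiplying by (1 + z)⁴, the product of all factors after the first has coefficients 1,13,69,193,307 for degrees 0…4.
[z⁴] = 1·307 − 1·69 + 1·13 = 251.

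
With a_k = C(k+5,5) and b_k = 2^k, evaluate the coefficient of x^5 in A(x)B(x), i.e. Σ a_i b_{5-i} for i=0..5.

1024

The convolution is the x^5 coefficient of A(x)B(x).
Σ = 1·32 + 6·16 + 21·8 + 56·4 + 126·2 + 252·1 = 1024.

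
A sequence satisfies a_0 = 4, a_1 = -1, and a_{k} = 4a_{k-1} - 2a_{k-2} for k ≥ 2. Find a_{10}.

-254400

The ordinary generating function has denominator 1 - 4x + 2x^2.
Iterating the recurrence: a_0,…,a_{10} = 4, -1, -12, -46, -160, -548, -1872, -6392, -21824, -74512, -254400.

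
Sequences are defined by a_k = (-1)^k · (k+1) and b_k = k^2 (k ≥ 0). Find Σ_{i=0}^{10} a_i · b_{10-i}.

The convolution is the x^10 coefficient of A(x)B(x).
Σ = 1·100 − 2·81 + 3·64 − 4·49 + 5·36 − 6·25 + 7·16 − 8·9 + 9·4 − 10·1 + 11·0 = 30.

30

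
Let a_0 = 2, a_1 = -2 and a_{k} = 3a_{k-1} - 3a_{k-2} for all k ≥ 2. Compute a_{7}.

54

The ordinary generating function has denominator 1 - 3x + 3x^2.
Iterating the recurrence: a_0,…,a_{7} = 2, -2, -12, -30, -54, -72, -54, 54.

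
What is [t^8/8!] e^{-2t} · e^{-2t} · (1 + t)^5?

The EGF product rule gives c_8 = Σ_{k_1+k_2+k_3=8} C(8; k_1,k_2,k_3) · ∏ g_i(k_i), where e^{-2t} gives (-2)^k; e^{-2t} gives (-2)^k; (1+t)^5 gives the falling factorial (5)_k.
g_1(k) for k = 0…8: 1, -2, 4, -8, 16, -32, 64, -128, 256.
g_2(k) for k = 0…8: 1, -2, 4, -8, 16, -32, 64, -128, 256.
g_3(k) for k = 0…8: 1, 5, 20, 60, 120, 120, 0, 0, 0.
First combine the last two factors: h(k) = Σ_j C(k,j)·g_2(j)·g_3(k−j) for k = 0…8: 1, 3, 4, -8, -24, 88, 64, -1248, 4096.
c_8 = Σ_k C(8,k)·g_1(k)·h(8−k) = 1·1·4096 + 8·(-2)·(-1248) + 28·4·64 + 56·(-8)·88 + 70·16·(-24) + 56·(-32)·(-8) + 28·64·4 + 8·(-128)·3 + 1·256·1 = 4096 + 19968 + 7168 − 39424 − 26880 + 14336 + 7168 − 3072 + 256 = -16384.

-16384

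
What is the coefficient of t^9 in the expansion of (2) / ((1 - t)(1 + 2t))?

Partial fractions give a closed form: a_n = (2/3)·1^n + (4/3)·(-2)^n.
At n = 9: a_9 = -682.

-682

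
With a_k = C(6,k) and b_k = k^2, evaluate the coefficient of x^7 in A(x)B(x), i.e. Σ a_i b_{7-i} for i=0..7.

This is [x^7] in the product of the two ordinary generating functions.
Σ = 1·49 + 6·36 + 15·25 + 20·16 + 15·9 + 6·4 + 1·1 + 0·0 = 1120.

1120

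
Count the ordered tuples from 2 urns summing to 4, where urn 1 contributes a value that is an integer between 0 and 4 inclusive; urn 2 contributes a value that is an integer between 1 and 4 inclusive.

The generating function for the choices is (1 + x + x^2 + x^3 + x^4)·(x + x^2 + x^3 + x^4); the count is [x^4].
(1 + x + x^2 + x^3 + x^4) has coefficients 1,1,1,1,1 for degrees 0…4.
(x + x^2 + x^3 + x^4) has coefficients 0,1,1,1,1 for degrees 0…4.
[x^4] = 1·1 + 1·1 + 1·1 + 1·1 + 1·0 = 4.

4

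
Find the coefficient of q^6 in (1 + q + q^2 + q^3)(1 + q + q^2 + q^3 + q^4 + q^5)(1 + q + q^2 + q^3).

(1 + q + q^2 + q^3) has coefficients 1,1,1,1 for degrees 0…3.
(1 + q + q^2 + q^3 + q^4 + q^5) has coefficients 1,1,1,1,1,1,0 for degrees 0…6.
Finally multiplying by (1 + q + q^2 + q^3), the product of all factors after the first has coefficients 1,2,3,4,4,4,3 for degrees 0…6.
[q^6] = 1·3 + 1·4 + 1·4 + 1·4 = 15.

15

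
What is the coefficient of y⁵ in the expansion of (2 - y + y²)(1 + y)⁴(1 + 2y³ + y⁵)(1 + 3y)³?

(2 - y + y²) has coefficients 2,-1,1 for degrees 0…2.
(1 + y)⁴ has coefficients 1,4,6,4,1,0 for degrees 0…5.
Multiplying by (1 + 2y³ + y⁵) gives running coefficients 1,4,6,6,9,13 for degrees 0…5.
Finally multiplying by (1 + 3y)³, the product of all factors after the first has coefficients 1,13,69,195,333,418 for degrees 0…5.
[y⁵] = 2·418 − 1·333 + 1·195 = 698.

698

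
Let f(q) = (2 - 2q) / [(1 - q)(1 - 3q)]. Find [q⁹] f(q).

39366

Partial fractions give a closed form: a_n = (2)·3^n.
At n = 9: a_9 = 39366.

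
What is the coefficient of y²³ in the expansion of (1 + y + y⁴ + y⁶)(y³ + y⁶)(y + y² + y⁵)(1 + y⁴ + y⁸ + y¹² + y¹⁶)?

5

(1 + y + y⁴ + y⁶) has coefficients 1,1,0,0,1,0,1 for degrees 0…6.
(y³ + y⁶) has coefficients 0,0,0,1,0,0,1,0,0,0,0,0,0,0,0,0,0,0,0,0,0,0,0,0 for degrees 0…23.
Multiplying by (y + y² + y⁵) gives running coefficients 0,0,0,0,1,1,0,1,2,0,0,1,0,0,0,0,0,0,0,0,0,0,0,0 for degrees 0…23.
Finally multiplying by (1 + y⁴ + y⁸ + y¹² + y¹⁶), the product of all factors after the first has coefficients 0,0,0,0,1,1,0,1,3,1,0,2,3,1,0,2,3,1,0,2,3,1,0,2 for degrees 0…23.
[y²³] = 1·2 + 1·0 + 1·2 + 1·1 = 5.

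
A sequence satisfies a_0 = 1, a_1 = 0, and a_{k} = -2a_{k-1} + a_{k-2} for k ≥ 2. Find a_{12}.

5741

The ordinary generating function has denominator 1 + 2z - z^2.
Iterating the recurrence: a_0,…,a_{12} = 1, 0, 1, -2, 5, -12, 29, -70, 169, -408, 985, -2378, 5741.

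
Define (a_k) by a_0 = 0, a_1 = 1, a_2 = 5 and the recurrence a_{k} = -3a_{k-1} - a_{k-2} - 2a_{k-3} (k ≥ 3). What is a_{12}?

200750

The ordinary generating function has denominator 1 + 3q + q^2 + 2q^3.
Iterating the recurrence: a_0,…,a_{12} = 0, 1, 5, -16, 41, -117, 342, -991, 2865, -8288, 23981, -69385, 200750.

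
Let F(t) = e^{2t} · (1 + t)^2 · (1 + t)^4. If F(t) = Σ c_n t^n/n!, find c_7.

The EGF product rule gives c_7 = Σ_{k_1+k_2+k_3=7} C(7; k_1,k_2,k_3) · ∏ g_i(k_i), where e^{2t} gives (2)^k; (1+t)^2 gives the falling factorial (2)_k; (1+t)^4 gives the falling factorial (4)_k.
g_1(k) for k = 0…7: 1, 2, 4, 8, 16, 32, 64, 128.
g_2(k) for k = 0…7: 1, 2, 2, 0, 0, 0, 0, 0.
g_3(k) for k = 0…7: 1, 4, 12, 24, 24, 0, 0, 0.
First combine the last two factors: h(k) = Σ_j C(k,j)·g_2(j)·g_3(k−j) for k = 0…7: 1, 6, 30, 120, 360, 720, 720, 0.
c_7 = Σ_k C(7,k)·g_1(k)·h(7−k) = 7·2·720 + 21·4·720 + 35·8·360 + 35·16·120 + 21·32·30 + 7·64·6 + 1·128·1 = 10080 + 60480 + 100800 + 67200 + 20160 + 2688 + 128 = 261536.

261536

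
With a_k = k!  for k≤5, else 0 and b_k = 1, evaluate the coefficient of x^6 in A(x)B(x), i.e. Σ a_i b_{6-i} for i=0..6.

This is [x^6] in the product of the two ordinary generating functions.
Σ = 1·1 + 1·1 + 2·1 + 6·1 + 24·1 + 120·1 + 0·1 = 154.

154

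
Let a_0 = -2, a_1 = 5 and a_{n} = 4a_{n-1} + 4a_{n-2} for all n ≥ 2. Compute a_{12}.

The ordinary generating function has denominator 1 - 4q - 4q^2.
Iterating the recurrence: a_0,…,a_{12} = -2, 5, 12, 68, 320, 1552, 7488, 36160, 174592, 843008, 4070400, 19653632, 94896128.

94896128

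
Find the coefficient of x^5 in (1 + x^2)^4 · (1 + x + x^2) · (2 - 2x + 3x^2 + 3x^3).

19

(1 + x^2)^4 has coefficients 1,0,4,0,6,0 for degrees 0…5.
(1 + x + x^2) has coefficients 1,1,1,0,0,0 for degrees 0…5.
Finally multiplying by (2 - 2x + 3x^2 + 3x^3), the product of all factors after the first has coefficients 2,0,3,4,6,3 for degrees 0…5.
[x^5] = 1·3 + 4·4 + 6·0 = 19.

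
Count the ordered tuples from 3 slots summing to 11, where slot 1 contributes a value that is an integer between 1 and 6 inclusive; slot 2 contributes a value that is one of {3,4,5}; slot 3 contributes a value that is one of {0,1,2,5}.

The generating function for the choices is (t + t² + t³ + t⁴ + t⁵ + t⁶)·(t³ + t⁴ + t⁵)·(1 + t + t² + t⁵); the count is [t¹¹].
(t + t² + t³ + t⁴ + t⁵ + t⁶) has coefficients 0,1,1,1,1,1,1 for degrees 0…6.
(t³ + t⁴ + t⁵) has coefficients 0,0,0,1,1,1,0,0,0,0,0,0 for degrees 0…11.
Finally multiplying by (1 + t + t² + t⁵), the product of all factors after the first has coefficients 0,0,0,1,2,3,2,1,1,1,1,0 for degrees 0…11.
[t¹¹] = 1·1 + 1·1 + 1·1 + 1·1 + 1·2 + 1·3 = 9.

9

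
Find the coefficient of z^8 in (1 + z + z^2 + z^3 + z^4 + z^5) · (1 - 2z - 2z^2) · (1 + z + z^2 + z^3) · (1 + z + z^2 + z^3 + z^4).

-56

(1 + z + z^2 + z^3 + z^4 + z^5) has coefficients 1,1,1,1,1,1 for degrees 0…5.
(1 - 2z - 2z^2) has coefficients 1,-2,-2,0,0,0,0,0,0 for degrees 0…8.
Multiplying by (1 + z + z^2 + z^3) gives running coefficients 1,-1,-3,-3,-4,-2,0,0,0 for degrees 0…8.
Finally multiplying by (1 + z + z^2 + z^3 + z^4), the product of all factors after the first has coefficients 1,0,-3,-6,-10,-13,-12,-9,-6 for degrees 0…8.
[z^8] = 1·(-6) + 1·(-9) + 1·(-12) + 1·(-13) + 1·(-10) + 1·(-6) = -56.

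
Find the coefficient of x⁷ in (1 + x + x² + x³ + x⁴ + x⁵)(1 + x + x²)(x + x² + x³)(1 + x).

(1 + x + x² + x³ + x⁴ + x⁵) has coefficients 1,1,1,1,1,1 for degrees 0…5.
(1 + x + x²) has coefficients 1,1,1,0,0,0,0,0 for degrees 0…7.
Multiplying by (x + x² + x³) gives running coefficients 0,1,2,3,2,1,0,0 for degrees 0…7.
Finally multiplying by (1 + x), the product of all factors after the first has coefficients 0,1,3,5,5,3,1,0 for degrees 0…7.
[x⁷] = 1·0 + 1·1 + 1·3 + 1·5 + 1·5 + 1·3 = 17.

17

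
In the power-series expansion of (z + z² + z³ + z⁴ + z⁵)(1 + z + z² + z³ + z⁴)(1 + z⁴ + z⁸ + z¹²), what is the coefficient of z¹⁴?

(z + z² + z³ + z⁴ + z⁵) has coefficients 0,1,1,1,1,1 for degrees 0…5.
(1 + z + z² + z³ + z⁴) has coefficients 1,1,1,1,1,0,0,0,0,0,0,0,0,0,0 for degrees 0…14.
Finally multiplying by (1 + z⁴ + z⁸ + z¹²), the product of all factors after the first has coefficients 1,1,1,1,2,1,1,1,2,1,1,1,2,1,1 for degrees 0…14.
[z¹⁴] = 1·1 + 1·2 + 1·1 + 1·1 + 1·1 = 6.

6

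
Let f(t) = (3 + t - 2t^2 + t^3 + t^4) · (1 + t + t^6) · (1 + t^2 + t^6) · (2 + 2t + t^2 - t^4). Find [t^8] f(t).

19

(3 + t - 2t^2 + t^3 + t^4) has coefficients 3,1,-2,1,1 for degrees 0…4.
(1 + t + t^6) has coefficients 1,1,0,0,0,0,1,0,0 for degrees 0…8.
Multiplying by (1 + t^2 + t^6) gives running coefficients 1,1,1,1,0,0,2,1,1 for degrees 0…8.
Finally multiplying by (2 + 2t + t^2 - t^4), the product of all factors after the first has coefficients 2,4,5,5,2,0,3,5,6 for degrees 0…8.
[t^8] = 3·6 + 1·5 − 2·3 + 1·0 + 1·2 = 19.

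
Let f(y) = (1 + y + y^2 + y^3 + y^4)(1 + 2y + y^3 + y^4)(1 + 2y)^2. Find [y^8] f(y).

17

(1 + y + y^2 + y^3 + y^4) has coefficients 1,1,1,1,1 for degrees 0…4.
(1 + 2y + y^3 + y^4) has coefficients 1,2,0,1,1,0,0,0,0 for degrees 0…8.
Finally multiplying by (1 + 2y)^2, the product of all factors after the first has coefficients 1,6,12,9,5,8,4,0,0 for degrees 0…8.
[y^8] = 1·0 + 1·0 + 1·4 + 1·8 + 1·5 = 17.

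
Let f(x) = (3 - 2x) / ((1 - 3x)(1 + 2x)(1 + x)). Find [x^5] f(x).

Partial fractions give a closed form: a_n = (21/20)·3^n + (16/5)·(-2)^n + (-5/4)·(-1)^n.
At n = 5: a_5 = 154.

154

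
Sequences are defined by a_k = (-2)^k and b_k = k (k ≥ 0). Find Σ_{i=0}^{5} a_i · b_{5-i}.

9

Write out a_i and b_{5-i} for i = 0,…,5 and sum the products.
Σ = 1·5 − 2·4 + 4·3 − 8·2 + 16·1 − 32·0 = 9.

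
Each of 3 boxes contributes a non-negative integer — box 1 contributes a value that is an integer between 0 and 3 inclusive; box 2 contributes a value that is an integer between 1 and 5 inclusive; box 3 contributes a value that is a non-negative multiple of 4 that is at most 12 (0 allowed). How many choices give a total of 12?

5

The generating function for the choices is (1 + q + q^2 + q^3)·(q + q^2 + q^3 + q^4 + q^5)·(1 + q^4 + q^8 + q^12); the count is [q^12].
(1 + q + q^2 + q^3) has coefficients 1,1,1,1 for degrees 0…3.
(q + q^2 + q^3 + q^4 + q^5) has coefficients 0,1,1,1,1,1,0,0,0,0,0,0,0 for degrees 0…12.
Finally multiplying by (1 + q^4 + q^8 + q^12), the product of all factors after the first has coefficients 0,1,1,1,1,2,1,1,1,2,1,1,1 for degrees 0…12.
[q^12] = 1·1 + 1·1 + 1·1 + 1·2 = 5.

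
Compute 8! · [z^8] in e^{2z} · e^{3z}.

The EGF product rule gives c_8 = Σ_{k_1+k_2=8} C(8; k_1,k_2) · ∏ g_i(k_i), where e^{2z} gives (2)^k; e^{3z} gives (3)^k.
g_1(k) for k = 0…8: 1, 2, 4, 8, 16, 32, 64, 128, 256.
g_2(k) for k = 0…8: 1, 3, 9, 27, 81, 243, 729, 2187, 6561.
c_8 = Σ_k C(8,k)·g_1(k)·g_2(8−k) = 1·1·6561 + 8·2·2187 + 28·4·729 + 56·8·243 + 70·16·81 + 56·32·27 + 28·64·9 + 8·128·3 + 1·256·1 = 6561 + 34992 + 81648 + 108864 + 90720 + 48384 + 16128 + 3072 + 256 = 390625.

390625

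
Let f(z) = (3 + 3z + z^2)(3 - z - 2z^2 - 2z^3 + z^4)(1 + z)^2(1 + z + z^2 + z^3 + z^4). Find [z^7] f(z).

(3 + 3z + z^2) has coefficients 3,3,1 for degrees 0…2.
(3 - z - 2z^2 - 2z^3 + z^4) has coefficients 3,-1,-2,-2,1,0,0,0 for degrees 0…7.
Multiplying by (1 + z)^2 gives running coefficients 3,5,-1,-7,-5,0,1,0 for degrees 0…7.
Finally multiplying by (1 + z + z^2 + z^3 + z^4), the product of all factors after the first has coefficients 3,8,7,0,-5,-8,-12,-11 for degrees 0…7.
[z^7] = 3·(-11) + 3·(-12) + 1·(-8) = -77.

-77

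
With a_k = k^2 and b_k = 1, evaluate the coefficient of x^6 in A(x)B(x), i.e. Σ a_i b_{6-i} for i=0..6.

91

The convolution is the x^6 coefficient of A(x)B(x).
Σ = 0·1 + 1·1 + 4·1 + 9·1 + 16·1 + 25·1 + 36·1 = 91.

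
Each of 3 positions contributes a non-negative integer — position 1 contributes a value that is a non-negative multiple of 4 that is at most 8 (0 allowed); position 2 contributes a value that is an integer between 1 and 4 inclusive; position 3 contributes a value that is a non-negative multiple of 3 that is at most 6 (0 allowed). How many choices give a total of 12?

3

The generating function for the choices is (1 + z⁴ + z⁸)·(z + z² + z³ + z⁴)·(1 + z³ + z⁶); the count is [z¹²].
(1 + z⁴ + z⁸) has coefficients 1,0,0,0,1,0,0,0,1 for degrees 0…8.
(z + z² + z³ + z⁴) has coefficients 0,1,1,1,1,0,0,0,0,0,0,0,0 for degrees 0…12.
Finally multiplying by (1 + z³ + z⁶), the product of all factors after the first has coefficients 0,1,1,1,2,1,1,2,1,1,1,0,0 for degrees 0…12.
[z¹²] = 1·0 + 1·1 + 1·2 = 3.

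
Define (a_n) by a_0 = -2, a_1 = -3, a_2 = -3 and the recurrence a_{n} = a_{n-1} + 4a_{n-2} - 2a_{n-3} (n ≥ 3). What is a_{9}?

-1527

The ordinary generating function has denominator 1 - y - 4y^2 + 2y^3.
Iterating the recurrence: a_0,…,a_{9} = -2, -3, -3, -11, -17, -55, -101, -287, -581, -1527.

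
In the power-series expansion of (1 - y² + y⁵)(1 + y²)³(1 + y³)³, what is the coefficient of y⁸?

8

(1 - y² + y⁵) has coefficients 1,0,-1,0,0,1 for degrees 0…5.
(1 + y²)³ has coefficients 1,0,3,0,3,0,1,0,0 for degrees 0…8.
Finally multiplying by (1 + y³)³, the product of all factors after the first has coefficients 1,0,3,3,3,9,4,9,9 for degrees 0…8.
[y⁸] = 1·9 − 1·4 + 1·3 = 8.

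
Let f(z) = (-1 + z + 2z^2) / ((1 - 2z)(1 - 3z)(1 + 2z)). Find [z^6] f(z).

The denominator gives the recurrence a_n = 3a_(n−1) + 4a_(n−2) − 12a_(n−3) for n ≥ 3; the numerator fixes a_0 = -1, a_1 = -2, a_2 = -8.
Iterating: -1, -2, -8, -20, -68, -188, -596, so a_6 = -596.

-596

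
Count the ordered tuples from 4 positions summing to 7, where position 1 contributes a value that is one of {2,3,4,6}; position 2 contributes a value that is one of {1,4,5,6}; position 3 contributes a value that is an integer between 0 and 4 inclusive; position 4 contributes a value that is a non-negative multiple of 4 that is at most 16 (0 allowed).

The generating function for the choices is (t^2 + t^3 + t^4 + t^6)·(t + t^4 + t^5 + t^6)·(1 + t + t^2 + t^3 + t^4)·(1 + t^4 + t^8 + t^12 + t^16); the count is [t^7].
(t^2 + t^3 + t^4 + t^6) has coefficients 0,0,1,1,1,0,1 for degrees 0…6.
(t + t^4 + t^5 + t^6) has coefficients 0,1,0,0,1,1,1,0 for degrees 0…7.
Multiplying by (1 + t + t^2 + t^3 + t^4) gives running coefficients 0,1,1,1,2,3,3,3 for degrees 0…7.
Finally multiplying by (1 + t^4 + t^8 + t^12 + t^16), the product of all factors after the first has coefficients 0,1,1,1,2,4,4,4 for degrees 0…7.
[t^7] = 1·4 + 1·2 + 1·1 + 1·1 = 8.

8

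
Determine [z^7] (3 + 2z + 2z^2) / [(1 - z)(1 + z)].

2

The denominator gives the recurrence a_n = a_(n−2) for n ≥ 3; the numerator fixes a_0 = 3, a_1 = 2, a_2 = 5.
Iterating: 3, 2, 5, 2, 5, 2, 5, 2, so a_7 = 2.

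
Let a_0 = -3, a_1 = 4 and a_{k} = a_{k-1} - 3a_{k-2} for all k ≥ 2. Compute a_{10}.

The ordinary generating function has denominator 1 - t + 3t^2.
Iterating the recurrence: a_0,…,a_{10} = -3, 4, 13, 1, -38, -41, 73, 196, -23, -611, -542.

-542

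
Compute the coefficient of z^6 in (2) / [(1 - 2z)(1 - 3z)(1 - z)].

6050

Partial fractions give a closed form: a_n = (-8)·2^n + (9)·3^n + (1)·1^n.
At n = 6: a_6 = 6050.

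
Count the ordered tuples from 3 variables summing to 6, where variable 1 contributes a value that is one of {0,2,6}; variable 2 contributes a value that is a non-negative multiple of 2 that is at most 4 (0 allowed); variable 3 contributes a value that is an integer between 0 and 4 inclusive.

6

The generating function for the choices is (1 + y^2 + y^6)·(1 + y^2 + y^4)·(1 + y + y^2 + y^3 + y^4); the count is [y^6].
(1 + y^2 + y^6) has coefficients 1,0,1,0,0,0,1 for degrees 0…6.
(1 + y^2 + y^4) has coefficients 1,0,1,0,1,0,0 for degrees 0…6.
Finally multiplying by (1 + y + y^2 + y^3 + y^4), the product of all factors after the first has coefficients 1,1,2,2,3,2,2 for degrees 0…6.
[y^6] = 1·2 + 1·3 + 1·1 = 6.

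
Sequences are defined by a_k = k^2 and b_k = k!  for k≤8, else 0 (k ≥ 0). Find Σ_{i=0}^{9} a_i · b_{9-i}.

This is [x^9] in the product of the two ordinary generating functions.
Σ = 0·0 + 1·40320 + 4·5040 + 9·720 + 16·120 + 25·24 + 36·6 + 49·2 + 64·1 + 81·1 = 69939.

69939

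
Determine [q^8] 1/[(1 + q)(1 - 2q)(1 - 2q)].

1593

The denominator gives the recurrence a_n = 3a_(n−1) − 4a_(n−3) for n ≥ 3; the numerator fixes a_0 = 1, a_1 = 3, a_2 = 9.
Iterating: 1, 3, 9, 23, 57, 135, 313, 711, 1593, so a_8 = 1593.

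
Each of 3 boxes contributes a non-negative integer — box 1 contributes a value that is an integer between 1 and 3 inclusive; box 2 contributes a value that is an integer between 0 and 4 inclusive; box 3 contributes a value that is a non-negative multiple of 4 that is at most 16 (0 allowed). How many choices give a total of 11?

4

The generating function for the choices is (z + z² + z³)·(1 + z + z² + z³ + z⁴)·(1 + z⁴ + z⁸ + z¹² + z¹⁶); the count is [z¹¹].
(z + z² + z³) has coefficients 0,1,1,1 for degrees 0…3.
(1 + z + z² + z³ + z⁴) has coefficients 1,1,1,1,1,0,0,0,0,0,0,0 for degrees 0…11.
Finally multiplying by (1 + z⁴ + z⁸ + z¹² + z¹⁶), the product of all factors after the first has coefficients 1,1,1,1,2,1,1,1,2,1,1,1 for degrees 0…11.
[z¹¹] = 1·1 + 1·1 + 1·2 = 4.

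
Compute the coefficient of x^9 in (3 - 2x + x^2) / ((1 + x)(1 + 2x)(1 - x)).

Partial fractions give a closed form: a_n = (-3)·(-1)^n + (17/3)·(-2)^n + (1/3)·1^n.
At n = 9: a_9 = -2898.

-2898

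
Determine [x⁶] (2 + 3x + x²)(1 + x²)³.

5

(2 + 3x + x²) has coefficients 2,3,1 for degrees 0…2.
(1 + x²)³ has coefficients 1,0,3,0,3,0,1 for degrees 0…6.
[x⁶] = 2·1 + 3·0 + 1·3 = 5.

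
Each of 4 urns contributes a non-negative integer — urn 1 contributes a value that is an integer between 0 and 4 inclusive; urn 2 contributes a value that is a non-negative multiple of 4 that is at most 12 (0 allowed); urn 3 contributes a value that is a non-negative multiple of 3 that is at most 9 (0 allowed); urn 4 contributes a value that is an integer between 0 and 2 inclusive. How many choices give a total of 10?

The generating function for the choices is (1 + z + z^2 + z^3 + z^4)·(1 + z^4 + z^8 + z^12)·(1 + z^3 + z^6 + z^9)·(1 + z + z^2); the count is [z^10].
(1 + z + z^2 + z^3 + z^4) has coefficients 1,1,1,1,1 for degrees 0…4.
(1 + z^4 + z^8 + z^12) has coefficients 1,0,0,0,1,0,0,0,1,0,0 for degrees 0…10.
Multiplying by (1 + z^3 + z^6 + z^9) gives running coefficients 1,0,0,1,1,0,1,1,1,1,1 for degrees 0…10.
Finally multiplying by (1 + z + z^2), the product of all factors after the first has coefficients 1,1,1,1,2,2,2,2,3,3,3 for degrees 0…10.
[z^10] = 1·3 + 1·3 + 1·3 + 1·2 + 1·2 = 13.

13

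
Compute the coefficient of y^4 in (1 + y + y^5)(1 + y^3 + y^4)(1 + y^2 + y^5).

2

(1 + y + y^5) has coefficients 1,1,0,0,0 for degrees 0…4.
(1 + y^3 + y^4) has coefficients 1,0,0,1,1 for degrees 0…4.
Finally multiplying by (1 + y^2 + y^5), the product of all factors after the first has coefficients 1,0,1,1,1 for degrees 0…4.
[y^4] = 1·1 + 1·1 = 2.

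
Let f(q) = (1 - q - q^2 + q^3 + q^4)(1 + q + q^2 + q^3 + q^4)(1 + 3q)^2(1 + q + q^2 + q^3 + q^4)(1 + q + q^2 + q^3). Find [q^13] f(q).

(1 - q - q^2 + q^3 + q^4) has coefficients 1,-1,-1,1,1 for degrees 0…4.
(1 + q + q^2 + q^3 + q^4) has coefficients 1,1,1,1,1,0,0,0,0,0,0,0,0,0 for degrees 0…13.
Multiplying by (1 + 3q)^2 gives running coefficients 1,7,16,16,16,15,9,0,0,0,0,0,0,0 for degrees 0…13.
Multiplying by (1 + q + q^2 + q^3 + q^4) gives running coefficients 1,8,24,40,56,70,72,56,40,24,9,0,0,0 for degrees 0…13.
Finally multiplying by (1 + q + q^2 + q^3), the product of all factors after the first has coefficients 1,9,33,73,128,190,238,254,238,192,129,73,33,9 for degrees 0…13.
[q^13] = 1·9 − 1·33 − 1·73 + 1·129 + 1·192 = 224.

224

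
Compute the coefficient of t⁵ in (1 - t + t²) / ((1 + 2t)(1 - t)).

The denominator gives the recurrence a_n = −a_(n−1) + 2a_(n−2) for n ≥ 3; the numerator fixes a_0 = 1, a_1 = -2, a_2 = 5.
Iterating: 1, -2, 5, -9, 19, -37, so a_5 = -37.

-37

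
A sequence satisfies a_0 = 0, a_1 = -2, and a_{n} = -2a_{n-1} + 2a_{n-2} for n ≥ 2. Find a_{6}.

The ordinary generating function has denominator 1 + 2z - 2z^2.
Iterating the recurrence: a_0,…,a_{6} = 0, -2, 4, -12, 32, -88, 240.

240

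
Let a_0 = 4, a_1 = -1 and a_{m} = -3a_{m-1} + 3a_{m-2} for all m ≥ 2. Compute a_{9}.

-147096

The ordinary generating function has denominator 1 + 3q - 3q^2.
Iterating the recurrence: a_0,…,a_{9} = 4, -1, 15, -48, 189, -711, 2700, -10233, 38799, -147096.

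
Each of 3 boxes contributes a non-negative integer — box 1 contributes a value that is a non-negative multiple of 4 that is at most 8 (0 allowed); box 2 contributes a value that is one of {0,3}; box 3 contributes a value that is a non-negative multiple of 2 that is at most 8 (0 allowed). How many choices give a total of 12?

The generating function for the choices is (1 + t^4 + t^8)·(1 + t^3)·(1 + t^2 + t^4 + t^6 + t^8); the count is [t^12].
(1 + t^4 + t^8) has coefficients 1,0,0,0,1,0,0,0,1 for degrees 0…8.
(1 + t^3) has coefficients 1,0,0,1,0,0,0,0,0,0,0,0,0 for degrees 0…12.
Finally multiplying by (1 + t^2 + t^4 + t^6 + t^8), the product of all factors after the first has coefficients 1,0,1,1,1,1,1,1,1,1,0,1,0 for degrees 0…12.
[t^12] = 1·0 + 1·1 + 1·1 = 2.

2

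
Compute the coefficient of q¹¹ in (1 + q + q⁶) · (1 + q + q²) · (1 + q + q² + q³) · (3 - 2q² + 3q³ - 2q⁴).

2

(1 + q + q⁶) has coefficients 1,1,0,0,0,0,1 for degrees 0…6.
(1 + q + q²) has coefficients 1,1,1,0,0,0,0,0,0,0,0,0 for degrees 0…11.
Multiplying by (1 + q + q² + q³) gives running coefficients 1,2,3,3,2,1,0,0,0,0,0,0 for degrees 0…11.
Finally multiplying by (3 - 2q² + 3q³ - 2q⁴), the product of all factors after the first has coefficients 3,6,7,8,4,2,-1,-2,-1,-2,0,0 for degrees 0…11.
[q¹¹] = 1·0 + 1·0 + 1·2 = 2.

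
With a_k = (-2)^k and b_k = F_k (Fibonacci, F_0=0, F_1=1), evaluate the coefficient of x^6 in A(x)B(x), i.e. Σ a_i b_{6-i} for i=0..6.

The convolution is the t^6 coefficient of A(t)B(t).
Σ = 1·8 − 2·5 + 4·3 − 8·2 + 16·1 − 32·1 + 64·0 = -22.

-22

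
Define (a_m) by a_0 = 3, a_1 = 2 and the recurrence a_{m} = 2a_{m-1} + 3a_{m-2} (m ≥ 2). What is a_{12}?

The ordinary generating function has denominator 1 - 2z - 3z^2.
Iterating the recurrence: a_0,…,a_{12} = 3, 2, 13, 32, 103, 302, 913, 2732, 8203, 24602, 73813, 221432, 664303.

664303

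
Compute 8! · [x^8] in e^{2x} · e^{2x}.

65536

The EGF product rule gives c_8 = Σ_{k_1+k_2=8} C(8; k_1,k_2) · ∏ g_i(k_i), where e^{2x} gives (2)^k; e^{2x} gives (2)^k.
g_1(k) for k = 0…8: 1, 2, 4, 8, 16, 32, 64, 128, 256.
g_2(k) for k = 0…8: 1, 2, 4, 8, 16, 32, 64, 128, 256.
c_8 = Σ_k C(8,k)·g_1(k)·g_2(8−k) = 1·1·256 + 8·2·128 + 28·4·64 + 56·8·32 + 70·16·16 + 56·32·8 + 28·64·4 + 8·128·2 + 1·256·1 = 256 + 2048 + 7168 + 14336 + 17920 + 14336 + 7168 + 2048 + 256 = 65536.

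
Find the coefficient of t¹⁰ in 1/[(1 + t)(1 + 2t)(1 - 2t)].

1365

The denominator gives the recurrence a_n = −a_(n−1) + 4a_(n−2) + 4a_(n−3) for n ≥ 3; the numerator fixes a_0 = 1, a_1 = -1, a_2 = 5.
Iterating: 1, -1, 5, -5, 21, -21, 85, -85, 341, -341, 1365, so a_10 = 1365.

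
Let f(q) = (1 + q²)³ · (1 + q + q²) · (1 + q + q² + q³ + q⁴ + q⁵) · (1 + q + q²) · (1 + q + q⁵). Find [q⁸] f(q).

(1 + q²)³ has coefficients 1,0,3,0,3,0,1 for degrees 0…6.
(1 + q + q²) has coefficients 1,1,1,0,0,0,0,0,0 for degrees 0…8.
Multiplying by (1 + q + q² + q³ + q⁴ + q⁵) gives running coefficients 1,2,3,3,3,3,2,1,0 for degrees 0…8.
Multiplying by (1 + q + q²) gives running coefficients 1,3,6,8,9,9,8,6,3 for degrees 0…8.
Finally multiplying by (1 + q + q⁵), the product of all factors after the first has coefficients 1,4,9,14,17,19,20,20,17 for degrees 0…8.
[q⁸] = 1·17 + 3·20 + 3·17 + 1·9 = 137.

137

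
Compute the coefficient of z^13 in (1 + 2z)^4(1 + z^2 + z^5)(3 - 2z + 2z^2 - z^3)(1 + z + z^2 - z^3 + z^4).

(1 + 2z)^4 has coefficients 1,8,24,32,16 for degrees 0…4.
(1 + z^2 + z^5) has coefficients 1,0,1,0,0,1,0,0,0,0,0,0,0,0 for degrees 0…13.
Multiplying by (3 - 2z + 2z^2 - z^3) gives running coefficients 3,-2,5,-3,2,2,-2,2,-1,0,0,0,0,0 for degrees 0…13.
Finally multiplying by (1 + z + z^2 - z^3 + z^4), the product of all factors after the first has coefficients 3,1,6,-3,9,-6,10,-3,-1,5,-5,3,-1,0 for degrees 0…13.
[z^13] = 1·0 + 8·(-1) + 24·3 + 32·(-5) + 16·5 = -16.

-16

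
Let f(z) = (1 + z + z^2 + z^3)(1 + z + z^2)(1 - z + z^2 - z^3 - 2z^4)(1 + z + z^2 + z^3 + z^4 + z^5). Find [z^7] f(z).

(1 + z + z^2 + z^3) has coefficients 1,1,1,1 for degrees 0…3.
(1 + z + z^2) has coefficients 1,1,1,0,0,0,0,0 for degrees 0…7.
Multiplying by (1 - z + z^2 - z^3 - 2z^4) gives running coefficients 1,0,1,-1,-2,-3,-2,0 for degrees 0…7.
Finally multiplying by (1 + z + z^2 + z^3 + z^4 + z^5), the product of all factors after the first has coefficients 1,1,2,1,-1,-4,-7,-7 for degrees 0…7.
[z^7] = 1·(-7) + 1·(-7) + 1·(-4) + 1·(-1) = -19.

-19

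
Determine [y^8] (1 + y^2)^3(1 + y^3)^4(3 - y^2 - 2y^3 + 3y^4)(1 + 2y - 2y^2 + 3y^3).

132

(1 + y^2)^3 has coefficients 1,0,3,0,3,0,1 for degrees 0…6.
(1 + y^3)^4 has coefficients 1,0,0,4,0,0,6,0,0 for degrees 0…8.
Multiplying by (3 - y^2 - 2y^3 + 3y^4) gives running coefficients 3,0,-1,10,3,-4,10,12,-6 for degrees 0…8.
Finally multiplying by (1 + 2y - 2y^2 + 3y^3), the product of all factors after the first has coefficients 3,6,-7,17,25,-21,26,49,-14 for degrees 0…8.
[y^8] = 1·(-14) + 3·26 + 3·25 + 1·(-7) = 132.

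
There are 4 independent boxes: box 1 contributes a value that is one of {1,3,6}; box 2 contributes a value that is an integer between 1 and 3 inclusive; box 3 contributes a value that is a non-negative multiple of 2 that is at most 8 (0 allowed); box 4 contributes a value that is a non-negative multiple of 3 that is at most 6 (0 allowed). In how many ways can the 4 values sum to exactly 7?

6

The generating function for the choices is (z + z³ + z⁶)·(z + z² + z³)·(1 + z² + z⁴ + z⁶ + z⁸)·(1 + z³ + z⁶); the count is [z⁷].
(z + z³ + z⁶) has coefficients 0,1,0,1,0,0,1 for degrees 0…6.
(z + z² + z³) has coefficients 0,1,1,1,0,0,0,0 for degrees 0…7.
Multiplying by (1 + z² + z⁴ + z⁶ + z⁸) gives running coefficients 0,1,1,2,1,2,1,2 for degrees 0…7.
Finally multiplying by (1 + z³ + z⁶), the product of all factors after the first has coefficients 0,1,1,2,2,3,3,4 for degrees 0…7.
[z⁷] = 1·3 + 1·2 + 1·1 = 6.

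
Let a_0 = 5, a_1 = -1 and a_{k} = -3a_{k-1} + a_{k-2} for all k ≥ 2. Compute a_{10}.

107687

The ordinary generating function has denominator 1 + 3z - z^2.
Iterating the recurrence: a_0,…,a_{10} = 5, -1, 8, -25, 83, -274, 905, -2989, 9872, -32605, 107687.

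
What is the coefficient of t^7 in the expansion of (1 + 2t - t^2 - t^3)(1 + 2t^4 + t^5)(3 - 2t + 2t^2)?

(1 + 2t - t^2 - t^3) has coefficients 1,2,-1,-1 for degrees 0…3.
(1 + 2t^4 + t^5) has coefficients 1,0,0,0,2,1,0,0 for degrees 0…7.
Finally multiplying by (3 - 2t + 2t^2), the product of all factors after the first has coefficients 3,-2,2,0,6,-1,2,2 for degrees 0…7.
[t^7] = 1·2 + 2·2 − 1·(-1) − 1·6 = 1.

1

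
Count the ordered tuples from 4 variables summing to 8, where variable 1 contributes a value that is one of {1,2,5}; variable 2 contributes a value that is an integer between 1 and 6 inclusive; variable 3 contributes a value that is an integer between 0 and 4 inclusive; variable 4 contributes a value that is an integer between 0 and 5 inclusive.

49

The generating function for the choices is (y + y^2 + y^5)·(y + y^2 + y^3 + y^4 + y^5 + y^6)·(1 + y + y^2 + y^3 + y^4)·(1 + y + y^2 + y^3 + y^4 + y^5); the count is [y^8].
(y + y^2 + y^5) has coefficients 0,1,1,0,0,1 for degrees 0…5.
(y + y^2 + y^3 + y^4 + y^5 + y^6) has coefficients 0,1,1,1,1,1,1,0,0 for degrees 0…8.
Multiplying by (1 + y + y^2 + y^3 + y^4) gives running coefficients 0,1,2,3,4,5,5,4,3 for degrees 0…8.
Finally multiplying by (1 + y + y^2 + y^3 + y^4 + y^5), the product of all factors after the first has coefficients 0,1,3,6,10,15,20,23,24 for degrees 0…8.
[y^8] = 1·23 + 1·20 + 1·6 = 49.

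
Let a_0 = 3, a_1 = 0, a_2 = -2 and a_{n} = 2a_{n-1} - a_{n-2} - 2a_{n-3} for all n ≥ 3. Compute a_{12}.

The ordinary generating function has denominator 1 - 2z + z^2 + 2z^3.
Iterating the recurrence: a_0,…,a_{12} = 3, 0, -2, -10, -18, -22, -6, 46, 142, 250, 266, -2, -770.

-770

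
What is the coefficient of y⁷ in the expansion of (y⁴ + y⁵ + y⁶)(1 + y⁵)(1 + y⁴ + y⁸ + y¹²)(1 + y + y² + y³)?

(y⁴ + y⁵ + y⁶) has coefficients 0,0,0,0,1,1,1 for degrees 0…6.
(1 + y⁵) has coefficients 1,0,0,0,0,1,0,0 for degrees 0…7.
Multiplying by (1 + y⁴ + y⁸ + y¹²) gives running coefficients 1,0,0,0,1,1,0,0 for degrees 0…7.
Finally multiplying by (1 + y + y² + y³), the product of all factors after the first has coefficients 1,1,1,1,1,2,2,2 for degrees 0…7.
[y⁷] = 1·1 + 1·1 + 1·1 = 3.

3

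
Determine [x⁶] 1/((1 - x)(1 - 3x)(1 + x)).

The denominator gives the recurrence a_n = 3a_(n−1) + a_(n−2) − 3a_(n−3) for n ≥ 3; the numerator fixes a_0 = 1, a_1 = 3, a_2 = 10.
Iterating: 1, 3, 10, 30, 91, 273, 820, so a_6 = 820.

820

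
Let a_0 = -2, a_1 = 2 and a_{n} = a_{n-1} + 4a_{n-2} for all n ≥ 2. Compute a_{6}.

-102

The ordinary generating function has denominator 1 - t - 4t^2.
Iterating the recurrence: a_0,…,a_{6} = -2, 2, -6, 2, -22, -14, -102.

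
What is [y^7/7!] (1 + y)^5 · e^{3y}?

The EGF product rule gives c_7 = Σ_{k_1+k_2=7} C(7; k_1,k_2) · ∏ g_i(k_i), where (1+y)^5 gives the falling factorial (5)_k; e^{3y} gives (3)^k.
g_1(k) for k = 0…7: 1, 5, 20, 60, 120, 120, 0, 0.
g_2(k) for k = 0…7: 1, 3, 9, 27, 81, 243, 729, 2187.
c_7 = Σ_k C(7,k)·g_1(k)·g_2(7−k) = 1·1·2187 + 7·5·729 + 21·20·243 + 35·60·81 + 35·120·27 + 21·120·9 = 2187 + 25515 + 102060 + 170100 + 113400 + 22680 = 435942.

435942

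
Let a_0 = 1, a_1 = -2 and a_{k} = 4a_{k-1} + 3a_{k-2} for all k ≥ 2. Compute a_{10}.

The ordinary generating function has denominator 1 - 4z - 3z^2.
Iterating the recurrence: a_0,…,a_{10} = 1, -2, -5, -26, -119, -554, -2573, -11954, -55535, -258002, -1198613.

-1198613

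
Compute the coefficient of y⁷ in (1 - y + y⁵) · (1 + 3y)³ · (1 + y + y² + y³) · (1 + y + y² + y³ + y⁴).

(1 - y + y⁵) has coefficients 1,-1,0,0,0,1 for degrees 0…5.
(1 + 3y)³ has coefficients 1,9,27,27,0,0,0,0 for degrees 0…7.
Multiplying by (1 + y + y² + y³) gives running coefficients 1,10,37,64,63,54,27,0 for degrees 0…7.
Finally multiplying by (1 + y + y² + y³ + y⁴), the product of all factors after the first has coefficients 1,11,48,112,175,228,245,208 for degrees 0…7.
[y⁷] = 1·208 − 1·245 + 1·48 = 11.

11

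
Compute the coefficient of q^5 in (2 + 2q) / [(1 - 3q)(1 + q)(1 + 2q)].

Partial fractions give a closed form: a_n = (6/5)·3^n + (4/5)·(-2)^n.
At n = 5: a_5 = 266.

266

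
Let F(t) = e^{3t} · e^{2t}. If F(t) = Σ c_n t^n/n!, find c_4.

The EGF product rule gives c_4 = Σ_{k_1+k_2=4} C(4; k_1,k_2) · ∏ g_i(k_i), where e^{3t} gives (3)^k; e^{2t} gives (2)^k.
g_1(k) for k = 0…4: 1, 3, 9, 27, 81.
g_2(k) for k = 0…4: 1, 2, 4, 8, 16.
c_4 = Σ_k C(4,k)·g_1(k)·g_2(4−k) = 1·1·16 + 4·3·8 + 6·9·4 + 4·27·2 + 1·81·1 = 16 + 96 + 216 + 216 + 81 = 625.

625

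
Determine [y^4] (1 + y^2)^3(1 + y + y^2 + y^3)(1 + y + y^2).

14

(1 + y^2)^3 has coefficients 1,0,3,0,3 for degrees 0…4.
(1 + y + y^2 + y^3) has coefficients 1,1,1,1,0 for degrees 0…4.
Finally multiplying by (1 + y + y^2), the product of all factors after the first has coefficients 1,2,3,3,2 for degrees 0…4.
[y^4] = 1·2 + 3·3 + 3·1 = 14.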